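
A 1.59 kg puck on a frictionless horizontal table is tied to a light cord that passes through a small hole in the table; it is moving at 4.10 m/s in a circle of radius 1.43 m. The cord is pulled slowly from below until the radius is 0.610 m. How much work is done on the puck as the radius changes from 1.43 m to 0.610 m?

W ≈ 60.1 J

Central (radial) force ⇒ zero torque about the center ⇒ m v r is constant.
v₂ = v₁ r₁ / r₂ = (4.10)(1.43) / (0.610) = 9.611 m/s.
W = ΔKE = ½m(v₂² − v₁²) = 60.08 J.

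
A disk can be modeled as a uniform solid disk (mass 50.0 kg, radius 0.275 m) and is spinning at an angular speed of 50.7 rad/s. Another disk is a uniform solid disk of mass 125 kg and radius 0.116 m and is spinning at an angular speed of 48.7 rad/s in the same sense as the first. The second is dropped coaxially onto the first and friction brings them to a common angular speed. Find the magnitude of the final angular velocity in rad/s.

The coupling torques are internal; angular momentum about the shared axis is conserved.
Moments of inertia: I_A = ½(50.0)(0.275)² = 1.891 kg·m²; I_B = ½(125)(0.116)² = 0.8410 kg·m².
Taking A's sense as positive: L = (1.891)(50.7) + (0.8410)(48.7) = 136.8 kg·m²·rad/s.
Combined I = 1.891 + 0.8410 = 2.732 kg·m².
ω_f = L / I = 136.8 / 2.732 = 50.08 rad/s.

|ω_f| ≈ 50.1 rad/s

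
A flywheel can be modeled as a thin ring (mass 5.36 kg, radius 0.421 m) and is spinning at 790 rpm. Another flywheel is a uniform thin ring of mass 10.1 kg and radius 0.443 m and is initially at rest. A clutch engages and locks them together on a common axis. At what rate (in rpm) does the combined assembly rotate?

|ω_f| ≈ 256 rpm

The coupling torques are internal; angular momentum about the shared axis is conserved.
Moments of inertia: I_A = (5.36)(0.421)² = 0.9500 kg·m²; I_B = (10.1)(0.443)² = 1.982 kg·m².
Taking A's sense as positive: L = (0.9500)(790) = 750.5 kg·m²·rpm.
Combined I = 0.9500 + 1.982 = 2.932 kg·m².
ω_f = L / I = 750.5 / 2.932 = 256.0 rpm.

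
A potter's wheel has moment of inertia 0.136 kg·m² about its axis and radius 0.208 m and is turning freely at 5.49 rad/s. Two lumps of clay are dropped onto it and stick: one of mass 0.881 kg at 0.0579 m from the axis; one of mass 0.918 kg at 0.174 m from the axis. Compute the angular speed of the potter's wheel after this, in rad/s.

ω_f ≈ 4.48 rad/s

No external torque acts about the axis; L_before = L_after.
Added inertia Σmr² = (0.881)(0.0579)² + (0.918)(0.174)² = 0.03075 kg·m²; I_f = 0.1360 + 0.03075 = 0.1667 kg·m².
ω_f = I_p ω_i / I_f = (0.1360)(5.49) / 0.1667 = 4.478 rad/s.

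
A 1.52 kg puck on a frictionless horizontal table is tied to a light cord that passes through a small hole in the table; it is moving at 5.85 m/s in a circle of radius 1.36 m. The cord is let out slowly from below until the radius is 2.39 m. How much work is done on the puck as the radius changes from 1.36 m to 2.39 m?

Central (radial) force ⇒ zero torque about the center ⇒ m v r is constant.
v₂ = v₁ r₁ / r₂ = (5.85)(1.36) / (2.39) = 3.329 m/s.
W = ΔKE = ½m(v₂² − v₁²) = -17.59 J.

W ≈ -17.6 J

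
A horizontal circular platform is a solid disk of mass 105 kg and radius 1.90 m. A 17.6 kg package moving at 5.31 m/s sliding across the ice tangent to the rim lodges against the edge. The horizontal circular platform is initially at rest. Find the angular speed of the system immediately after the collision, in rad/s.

The axle reaction passes through the central axle and exerts no torque about it; angular momentum about the central axle is conserved through the impact.
I_p = ½(105)(1.90)² = 189.5 kg·m². Taking the sense of the package's angular momentum as positive, L_{package} = m v R = (17.6)(5.31)(1.90) = 177.6 kg·m²/s.
L_i = 0 + 177.6 = 177.6 kg·m²/s.
After sticking, I_f = I_p + m R² = 189.5 + (17.6)(1.90)² = 253.1 kg·m².
ω_f = L_i / I_f = 177.6 / 253.1 = 0.7017 rad/s.

|ω_f| ≈ 0.702 rad/s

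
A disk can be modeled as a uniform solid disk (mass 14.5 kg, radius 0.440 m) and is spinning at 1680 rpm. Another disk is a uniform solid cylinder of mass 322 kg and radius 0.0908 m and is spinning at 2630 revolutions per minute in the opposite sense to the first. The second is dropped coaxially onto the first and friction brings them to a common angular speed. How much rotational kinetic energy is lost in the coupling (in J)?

ΔKE lost ≈ 69500 J

The coupling torques are internal; angular momentum about the shared axis is conserved.
Moments of inertia: I_A = ½(14.5)(0.440)² = 1.404 kg·m²; I_B = ½(322)(0.0908)² = 1.327 kg·m².
Taking A's sense as positive: L = (1.404)(1680) − (1.327)(2630) = -1133 kg·m²·rpm.
Combined I = 1.404 + 1.327 = 2.731 kg·m².
ω_f = L / I = -1133 / 2.731 = -414.9 rpm.
KE_i = ½ΣIω² = 72060 J; KE_f = ½(2.731)(43.44)² = 2577 J.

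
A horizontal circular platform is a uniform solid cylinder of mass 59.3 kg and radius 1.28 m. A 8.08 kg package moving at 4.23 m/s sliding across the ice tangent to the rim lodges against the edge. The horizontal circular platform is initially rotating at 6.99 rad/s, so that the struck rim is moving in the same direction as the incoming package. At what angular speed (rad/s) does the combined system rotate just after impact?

|ω_f| ≈ 6.20 rad/s

About the central axle the impulsive forces during the collision are internal, so angular momentum about that axis is conserved.
I_p = ½(59.3)(1.28)² = 48.58 kg·m². Taking the sense of the package's angular momentum as positive, L_{package} = m v R = (8.08)(4.23)(1.28) = 43.75 kg·m²/s.
L_i = +I_p ω_p + m v R = +(48.58)(6.99) + 43.75 = 383.3 kg·m²/s.
After sticking, I_f = I_p + m R² = 48.58 + (8.08)(1.28)² = 61.82 kg·m².
ω_f = L_i / I_f = 383.3 / 61.82 = 6.201 rad/s.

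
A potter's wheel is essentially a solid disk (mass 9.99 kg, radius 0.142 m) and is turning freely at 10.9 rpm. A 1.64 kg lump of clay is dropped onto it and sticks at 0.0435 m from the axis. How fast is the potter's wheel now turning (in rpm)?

ω_f ≈ 10.6 rpm

No external torque acts about the axis; L_before = L_after.
I_p = ½(9.99)(0.142)² = 0.1007 kg·m².
Added inertia Σmr² = (1.64)(0.0435)² = 0.003103 kg·m²; I_f = 0.1007 + 0.003103 = 0.1038 kg·m².
ω_f = I_p ω_i / I_f = (0.1007)(10.9) / 0.1038 = 10.57 rpm.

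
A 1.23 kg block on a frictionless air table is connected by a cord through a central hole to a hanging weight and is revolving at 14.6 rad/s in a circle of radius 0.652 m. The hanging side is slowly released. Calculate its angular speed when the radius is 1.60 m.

The constraining force is radial, so m r² ω about the center is conserved.
ω₂ = ω₁ (r₁/r₂)² = (14.6)(0.652/1.60)² = 2.424 rad/s.

ω₂ ≈ 2.42 rad/s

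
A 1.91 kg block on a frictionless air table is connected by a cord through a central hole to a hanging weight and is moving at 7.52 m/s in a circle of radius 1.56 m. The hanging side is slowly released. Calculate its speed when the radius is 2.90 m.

v₂ ≈ 4.05 m/s

Central (radial) force ⇒ zero torque about the center ⇒ m v r is constant.
v₂ = v₁ r₁ / r₂ = (7.52)(1.56) / (2.90) = 4.045 m/s.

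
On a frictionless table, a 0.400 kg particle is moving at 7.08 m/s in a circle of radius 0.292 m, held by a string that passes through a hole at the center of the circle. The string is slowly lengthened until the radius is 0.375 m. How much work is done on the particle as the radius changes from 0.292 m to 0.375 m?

The only horizontal force on the mass is along the cord (radial), so it exerts no torque about the hole and angular momentum m v r is conserved.
v₂ = v₁ r₁ / r₂ = (7.08)(0.292) / (0.375) = 5.513 m/s.
W = ΔKE = ½m(v₂² − v₁²) = -3.947 J.

W ≈ -3.95 J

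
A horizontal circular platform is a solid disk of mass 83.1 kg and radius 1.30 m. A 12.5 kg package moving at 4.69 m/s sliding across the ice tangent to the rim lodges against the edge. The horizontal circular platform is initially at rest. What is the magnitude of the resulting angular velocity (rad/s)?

|ω_f| ≈ 0.834 rad/s

The axle reaction passes through the central axle and exerts no torque about it; angular momentum about the central axle is conserved through the impact.
I_p = ½(83.1)(1.30)² = 70.22 kg·m². Taking the sense of the package's angular momentum as positive, L_{package} = m v R = (12.5)(4.69)(1.30) = 76.21 kg·m²/s.
L_i = 0 + 76.21 = 76.21 kg·m²/s.
After sticking, I_f = I_p + m R² = 70.22 + (12.5)(1.30)² = 91.34 kg·m².
ω_f = L_i / I_f = 76.21 / 91.34 = 0.8343 rad/s.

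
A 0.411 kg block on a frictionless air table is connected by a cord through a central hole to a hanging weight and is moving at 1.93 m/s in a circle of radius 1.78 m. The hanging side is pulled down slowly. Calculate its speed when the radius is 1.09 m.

v₂ ≈ 3.15 m/s

Central (radial) force ⇒ zero torque about the center ⇒ m v r is constant.
v₂ = v₁ r₁ / r₂ = (1.93)(1.78) / (1.09) = 3.152 m/s.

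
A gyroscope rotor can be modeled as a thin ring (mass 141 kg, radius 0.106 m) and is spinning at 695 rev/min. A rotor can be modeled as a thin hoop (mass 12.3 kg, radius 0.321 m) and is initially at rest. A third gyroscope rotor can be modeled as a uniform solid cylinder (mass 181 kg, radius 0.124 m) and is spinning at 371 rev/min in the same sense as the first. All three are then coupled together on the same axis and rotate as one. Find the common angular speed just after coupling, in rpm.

|ω_f| ≈ 381 rpm

The coupling torques are internal; angular momentum about the shared axis is conserved.
Moments of inertia: I_A = (141)(0.106)² = 1.584 kg·m²; I_B = (12.3)(0.321)² = 1.267 kg·m²; I_C = ½(181)(0.124)² = 1.392 kg·m².
Taking A's sense as positive: L = (1.584)(695) + (1.392)(371) = 1617 kg·m²·rpm.
Combined I = 1.584 + 1.267 + 1.392 = 4.243 kg·m².
ω_f = L / I = 1617 / 4.243 = 381.2 rpm.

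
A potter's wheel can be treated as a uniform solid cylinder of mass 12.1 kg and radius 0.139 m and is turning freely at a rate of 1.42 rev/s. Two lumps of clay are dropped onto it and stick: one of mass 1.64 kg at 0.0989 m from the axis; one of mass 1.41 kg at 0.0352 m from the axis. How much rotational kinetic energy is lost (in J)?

energy lost ≈ 0.614 J

No external torque acts about the axis; L_before = L_after.
I_p = ½(12.1)(0.139)² = 0.1169 kg·m².
Added inertia Σmr² = (1.64)(0.0989)² + (1.41)(0.0352)² = 0.01779 kg·m²; I_f = 0.1169 + 0.01779 = 0.1347 kg·m².
ω_f = I_p ω_i / I_f = (0.1169)(1.42) / 0.1347 = 1.232 rev/s.
KE_i = ½(0.1169)(8.922 rad/s)² = 4.653 J; KE_f = ½(0.1347)(7.744)² = 4.038 J.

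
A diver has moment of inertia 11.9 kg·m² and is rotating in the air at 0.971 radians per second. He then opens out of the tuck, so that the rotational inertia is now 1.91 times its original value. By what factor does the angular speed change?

ω₂/ω₁ ≈ 0.524

No external torque acts about the spin axis, so angular momentum is conserved.
I₂ = 1.91 × 11.9 = 22.73 kg·m².
ω₂/ω₁ = I₁/I₂ = 11.90 / 22.73 = 0.5236.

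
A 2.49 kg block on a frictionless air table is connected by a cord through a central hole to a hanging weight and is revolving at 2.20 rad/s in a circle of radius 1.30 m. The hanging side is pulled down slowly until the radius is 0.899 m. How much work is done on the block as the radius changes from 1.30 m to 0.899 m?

The constraining force is radial, so m r² ω about the center is conserved.
ω₂ = ω₁ (r₁/r₂)² = (2.20)(1.30/0.899)² = 4.600 rad/s.
W = ΔKE = ½m(v₂² − v₁²) = 11.11 J.

W ≈ 11.1 J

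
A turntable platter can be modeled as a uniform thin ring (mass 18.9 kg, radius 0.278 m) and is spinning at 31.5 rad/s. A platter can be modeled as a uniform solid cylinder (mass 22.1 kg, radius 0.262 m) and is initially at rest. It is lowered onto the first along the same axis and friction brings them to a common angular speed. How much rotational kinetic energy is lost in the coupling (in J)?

The coupling torques are internal; angular momentum about the shared axis is conserved.
Moments of inertia: I_A = (18.9)(0.278)² = 1.461 kg·m²; I_B = ½(22.1)(0.262)² = 0.7585 kg·m².
Taking A's sense as positive: L = (1.461)(31.5) = 46.01 kg·m²·rad/s.
Combined I = 1.461 + 0.7585 = 2.219 kg·m².
ω_f = L / I = 46.01 / 2.219 = 20.73 rad/s.
KE_i = ½ΣIω² = 724.7 J; KE_f = ½(2.219)(20.73)² = 477.0 J.

ΔKE lost ≈ 248 J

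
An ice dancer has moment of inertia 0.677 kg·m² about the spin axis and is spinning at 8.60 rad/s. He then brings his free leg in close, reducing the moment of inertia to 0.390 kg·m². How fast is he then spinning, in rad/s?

With no external torque about the axis, L is conserved: I₁ω₁ = I₂ω₂.
ω₂ = I₁ω₁ / I₂ = (0.6770)(8.60 rad/s) / (0.3900) = 14.93 rad/s.

ω₂ ≈ 14.9 rad/s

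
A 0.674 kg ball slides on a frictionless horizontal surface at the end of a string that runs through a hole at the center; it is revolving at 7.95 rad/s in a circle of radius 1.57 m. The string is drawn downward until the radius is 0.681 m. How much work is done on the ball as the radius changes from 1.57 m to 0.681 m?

W ≈ 227 J

The constraining force is radial, so m r² ω about the center is conserved.
ω₂ = ω₁ (r₁/r₂)² = (7.95)(1.57/0.681)² = 42.25 rad/s.
W = ΔKE = ½m(v₂² − v₁²) = 226.5 J.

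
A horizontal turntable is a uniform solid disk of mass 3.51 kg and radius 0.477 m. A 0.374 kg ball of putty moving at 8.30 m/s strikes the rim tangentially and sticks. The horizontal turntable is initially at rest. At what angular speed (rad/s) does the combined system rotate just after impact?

|ω_f| ≈ 3.06 rad/s

The axle reaction passes through the axle and exerts no torque about it; angular momentum about the axle is conserved through the impact.
I_p = ½(3.51)(0.477)² = 0.3993 kg·m². Taking the sense of the ball of putty's angular momentum as positive, L_{ball} = m v R = (0.374)(8.30)(0.477) = 1.481 kg·m²/s.
L_i = 0 + 1.481 = 1.481 kg·m²/s.
After sticking, I_f = I_p + m R² = 0.3993 + (0.374)(0.477)² = 0.4844 kg·m².
ω_f = L_i / I_f = 1.481 / 0.4844 = 3.057 rad/s.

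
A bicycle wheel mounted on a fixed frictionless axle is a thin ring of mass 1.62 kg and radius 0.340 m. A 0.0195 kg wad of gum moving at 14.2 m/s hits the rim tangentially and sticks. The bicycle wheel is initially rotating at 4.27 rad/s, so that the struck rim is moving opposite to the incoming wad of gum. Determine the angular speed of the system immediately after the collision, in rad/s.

The axle reaction passes through the axle and exerts no torque about it; angular momentum about the axle is conserved through the impact.
I_p = (1.62)(0.340)² = 0.1873 kg·m². Taking the sense of the wad of gum's angular momentum as positive, L_{wad} = m v R = (0.0195)(14.2)(0.340) = 0.09415 kg·m²/s.
L_i = −I_p ω_p + m v R = −(0.1873)(4.27) + 0.09415 = -0.7055 kg·m²/s.
After sticking, I_f = I_p + m R² = 0.1873 + (0.0195)(0.340)² = 0.1895 kg·m².
ω_f = L_i / I_f = -0.7055 / 0.1895 = -3.722 rad/s.

|ω_f| ≈ 3.72 rad/s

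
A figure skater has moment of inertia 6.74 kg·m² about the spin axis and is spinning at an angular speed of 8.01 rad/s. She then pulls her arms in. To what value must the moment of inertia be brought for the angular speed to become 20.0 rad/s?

I₂ ≈ 2.70 kg·m²

Angular momentum about the spin axis is conserved since the torque about it is zero.
I₂ = I₁ω₁ / ω₂ = (6.74)(8.01) / (20.0) = 2.699 kg·m².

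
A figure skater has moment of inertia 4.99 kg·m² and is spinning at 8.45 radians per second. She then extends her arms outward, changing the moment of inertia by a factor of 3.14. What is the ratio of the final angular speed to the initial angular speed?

ω₂/ω₁ ≈ 0.318

With no external torque about the axis, L is conserved: I₁ω₁ = I₂ω₂.
I₂ = 3.14 × 4.99 = 15.67 kg·m².
ω₂/ω₁ = I₁/I₂ = 4.990 / 15.67 = 0.3185.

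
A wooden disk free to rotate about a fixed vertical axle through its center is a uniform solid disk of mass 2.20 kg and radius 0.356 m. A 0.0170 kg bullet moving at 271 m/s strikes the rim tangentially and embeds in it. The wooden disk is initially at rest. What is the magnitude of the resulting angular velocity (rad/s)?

|ω_f| ≈ 11.6 rad/s

The axle reaction passes through the axle and exerts no torque about it; angular momentum about the axle is conserved through the impact.
I_p = ½(2.20)(0.356)² = 0.1394 kg·m². Taking the sense of the bullet's angular momentum as positive, L_{bullet} = m v R = (0.0170)(271)(0.356) = 1.640 kg·m²/s.
L_i = 0 + 1.640 = 1.640 kg·m²/s.
After sticking, I_f = I_p + m R² = 0.1394 + (0.0170)(0.356)² = 0.1416 kg·m².
ω_f = L_i / I_f = 1.640 / 0.1416 = 11.59 rad/s.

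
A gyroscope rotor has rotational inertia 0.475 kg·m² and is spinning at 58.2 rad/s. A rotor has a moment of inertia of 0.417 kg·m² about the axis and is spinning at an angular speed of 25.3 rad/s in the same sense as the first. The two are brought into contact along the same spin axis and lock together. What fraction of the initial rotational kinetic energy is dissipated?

fraction ≈ 0.128

The coupling torques are internal; angular momentum about the shared axis is conserved.
Taking A's sense as positive: L = (0.4750)(58.2) + (0.4170)(25.3) = 38.20 kg·m²·rad/s.
Combined I = 0.4750 + 0.4170 = 0.8920 kg·m².
ω_f = L / I = 38.20 / 0.8920 = 42.82 rad/s.
KE_i = ½ΣIω² = 937.9 J; KE_f = ½(0.8920)(42.82)² = 817.7 J.
Fraction dissipated = (KE_i − KE_f)/KE_i = 0.1281.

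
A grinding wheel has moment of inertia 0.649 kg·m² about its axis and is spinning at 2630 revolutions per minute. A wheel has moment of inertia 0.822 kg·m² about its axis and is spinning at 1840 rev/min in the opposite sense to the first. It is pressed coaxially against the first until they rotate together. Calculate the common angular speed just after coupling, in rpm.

The coupling torques are internal; angular momentum about the shared axis is conserved.
Taking A's sense as positive: L = (0.6490)(2630) − (0.8220)(1840) = 194.4 kg·m²·rpm.
Combined I = 0.6490 + 0.8220 = 1.471 kg·m².
ω_f = L / I = 194.4 / 1.471 = 132.1 rpm.

|ω_f| ≈ 132 rpm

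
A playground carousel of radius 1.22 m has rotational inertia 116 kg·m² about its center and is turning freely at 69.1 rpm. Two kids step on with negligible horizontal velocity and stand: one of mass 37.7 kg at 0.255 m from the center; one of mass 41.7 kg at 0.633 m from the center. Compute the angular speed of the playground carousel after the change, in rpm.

ω_f ≈ 59.3 rpm

The added mass arrives with no angular momentum about the center, and any external torque about the center is negligible, so the system's angular momentum is conserved.
Added inertia Σmr² = (37.7)(0.255)² + (41.7)(0.633)² = 19.16 kg·m²; I_f = 116.0 + 19.16 = 135.2 kg·m².
ω_f = I_p ω_i / I_f = (116.0)(69.1) / 135.2 = 59.30 rpm.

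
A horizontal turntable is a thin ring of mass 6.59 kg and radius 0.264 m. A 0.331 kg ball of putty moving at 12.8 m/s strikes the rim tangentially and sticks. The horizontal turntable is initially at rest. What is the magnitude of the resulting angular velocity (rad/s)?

|ω_f| ≈ 2.32 rad/s

The axle reaction passes through the axle and exerts no torque about it; angular momentum about the axle is conserved through the impact.
I_p = (6.59)(0.264)² = 0.4593 kg·m². Taking the sense of the ball of putty's angular momentum as positive, L_{ball} = m v R = (0.331)(12.8)(0.264) = 1.119 kg·m²/s.
L_i = 0 + 1.119 = 1.119 kg·m²/s.
After sticking, I_f = I_p + m R² = 0.4593 + (0.331)(0.264)² = 0.4824 kg·m².
ω_f = L_i / I_f = 1.119 / 0.4824 = 2.319 rad/s.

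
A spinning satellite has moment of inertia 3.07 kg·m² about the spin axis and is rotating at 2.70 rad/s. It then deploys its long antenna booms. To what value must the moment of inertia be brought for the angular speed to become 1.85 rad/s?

Angular momentum about the spin axis is conserved since the torque about it is zero.
I₂ = I₁ω₁ / ω₂ = (3.07)(2.70) / (1.85) = 4.481 kg·m².

I₂ ≈ 4.48 kg·m²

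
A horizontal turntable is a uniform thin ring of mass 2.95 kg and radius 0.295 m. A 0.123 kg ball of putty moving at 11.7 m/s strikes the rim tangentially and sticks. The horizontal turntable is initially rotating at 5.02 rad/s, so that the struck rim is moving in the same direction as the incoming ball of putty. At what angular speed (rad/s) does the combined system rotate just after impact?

The axle reaction passes through the axle and exerts no torque about it; angular momentum about the axle is conserved through the impact.
I_p = (2.95)(0.295)² = 0.2567 kg·m². Taking the sense of the ball of putty's angular momentum as positive, L_{ball} = m v R = (0.123)(11.7)(0.295) = 0.4245 kg·m²/s.
L_i = +I_p ω_p + m v R = +(0.2567)(5.02) + 0.4245 = 1.713 kg·m²/s.
After sticking, I_f = I_p + m R² = 0.2567 + (0.123)(0.295)² = 0.2674 kg·m².
ω_f = L_i / I_f = 1.713 / 0.2674 = 6.407 rad/s.

|ω_f| ≈ 6.41 rad/s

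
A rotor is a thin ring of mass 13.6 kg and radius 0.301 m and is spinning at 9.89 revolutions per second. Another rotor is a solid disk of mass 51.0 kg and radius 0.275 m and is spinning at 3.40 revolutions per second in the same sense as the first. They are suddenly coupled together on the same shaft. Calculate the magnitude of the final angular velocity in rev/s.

|ω_f| ≈ 5.93 rev/s

The coupling torques are internal; angular momentum about the shared axis is conserved.
Moments of inertia: I_A = (13.6)(0.301)² = 1.232 kg·m²; I_B = ½(51.0)(0.275)² = 1.928 kg·m².
Taking A's sense as positive: L = (1.232)(9.89) + (1.928)(3.40) = 18.74 kg·m²·rev/s.
Combined I = 1.232 + 1.928 = 3.161 kg·m².
ω_f = L / I = 18.74 / 3.161 = 5.930 rev/s.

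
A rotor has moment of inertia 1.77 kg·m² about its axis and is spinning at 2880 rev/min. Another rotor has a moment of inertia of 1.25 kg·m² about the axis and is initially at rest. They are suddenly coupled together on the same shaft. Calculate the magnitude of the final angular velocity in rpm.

|ω_f| ≈ 1690 rpm

No external torque acts about the common axis, so total angular momentum is conserved.
Taking A's sense as positive: L = (1.770)(2880) = 5098 kg·m²·rpm.
Combined I = 1.770 + 1.250 = 3.020 kg·m².
ω_f = L / I = 5098 / 3.020 = 1688 rpm.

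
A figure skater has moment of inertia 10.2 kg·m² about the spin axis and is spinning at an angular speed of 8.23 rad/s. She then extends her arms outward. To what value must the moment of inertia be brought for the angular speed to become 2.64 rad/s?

I₂ ≈ 31.8 kg·m²

With no external torque about the axis, L is conserved: I₁ω₁ = I₂ω₂.
I₂ = I₁ω₁ / ω₂ = (10.2)(8.23) / (2.64) = 31.80 kg·m².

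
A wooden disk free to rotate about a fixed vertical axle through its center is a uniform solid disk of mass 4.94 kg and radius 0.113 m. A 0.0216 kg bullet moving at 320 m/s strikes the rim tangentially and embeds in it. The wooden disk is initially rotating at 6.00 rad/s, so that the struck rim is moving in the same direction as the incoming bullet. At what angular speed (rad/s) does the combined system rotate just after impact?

|ω_f| ≈ 30.5 rad/s

The axle reaction passes through the axle and exerts no torque about it; angular momentum about the axle is conserved through the impact.
I_p = ½(4.94)(0.113)² = 0.03154 kg·m². Taking the sense of the bullet's angular momentum as positive, L_{bullet} = m v R = (0.0216)(320)(0.113) = 0.7811 kg·m²/s.
L_i = +I_p ω_p + m v R = +(0.03154)(6.00) + 0.7811 = 0.9703 kg·m²/s.
After sticking, I_f = I_p + m R² = 0.03154 + (0.0216)(0.113)² = 0.03182 kg·m².
ω_f = L_i / I_f = 0.9703 / 0.03182 = 30.50 rad/s.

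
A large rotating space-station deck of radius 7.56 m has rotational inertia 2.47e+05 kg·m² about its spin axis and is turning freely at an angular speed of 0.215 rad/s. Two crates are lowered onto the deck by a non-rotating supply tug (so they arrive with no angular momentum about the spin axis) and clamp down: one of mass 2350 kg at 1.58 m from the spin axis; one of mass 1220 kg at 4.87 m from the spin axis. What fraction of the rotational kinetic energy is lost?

No external torque acts about the spin axis; L_before = L_after.
Added inertia Σmr² = (2350)(1.58)² + (1220)(4.87)² = 34800 kg·m²; I_f = 2.470e+05 + 34800 = 2.818e+05 kg·m².
ω_f = I_p ω_i / I_f = (2.470e+05)(0.215) / 2.818e+05 = 0.1884 rad/s.
KE_i = ½(2.470e+05)(0.2150 rad/s)² = 5709 J; KE_f = ½(2.818e+05)(0.1884)² = 5004 J.
Fraction lost = 0.1235.

fraction ≈ 0.123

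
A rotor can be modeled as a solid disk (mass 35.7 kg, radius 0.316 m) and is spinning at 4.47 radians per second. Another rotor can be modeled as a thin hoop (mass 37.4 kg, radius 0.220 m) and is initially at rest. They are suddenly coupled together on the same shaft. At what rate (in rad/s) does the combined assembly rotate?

|ω_f| ≈ 2.22 rad/s

No external torque acts about the common axis, so total angular momentum is conserved.
Moments of inertia: I_A = ½(35.7)(0.316)² = 1.782 kg·m²; I_B = (37.4)(0.220)² = 1.810 kg·m².
Taking A's sense as positive: L = (1.782)(4.47) = 7.967 kg·m²·rad/s.
Combined I = 1.782 + 1.810 = 3.593 kg·m².
ω_f = L / I = 7.967 / 3.593 = 2.218 rad/s.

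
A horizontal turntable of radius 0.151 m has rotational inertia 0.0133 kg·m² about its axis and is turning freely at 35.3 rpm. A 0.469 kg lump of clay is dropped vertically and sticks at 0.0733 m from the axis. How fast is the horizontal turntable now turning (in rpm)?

ω_f ≈ 29.7 rpm

No external torque acts about the axis; L_before = L_after.
Added inertia Σmr² = (0.469)(0.0733)² = 0.002520 kg·m²; I_f = 0.01330 + 0.002520 = 0.01582 kg·m².
ω_f = I_p ω_i / I_f = (0.01330)(35.3) / 0.01582 = 29.68 rpm.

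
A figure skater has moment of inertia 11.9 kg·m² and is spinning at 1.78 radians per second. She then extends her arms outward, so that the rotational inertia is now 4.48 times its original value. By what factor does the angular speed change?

No external torque acts about the spin axis, so angular momentum is conserved.
I₂ = 4.48 × 11.9 = 53.31 kg·m².
ω₂/ω₁ = I₁/I₂ = 11.90 / 53.31 = 0.2232.

ω₂/ω₁ ≈ 0.223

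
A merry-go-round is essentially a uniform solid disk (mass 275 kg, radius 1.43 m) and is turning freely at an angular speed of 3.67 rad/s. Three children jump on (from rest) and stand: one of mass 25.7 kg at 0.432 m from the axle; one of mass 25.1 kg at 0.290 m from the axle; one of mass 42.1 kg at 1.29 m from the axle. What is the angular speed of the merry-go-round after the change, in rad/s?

ω_f ≈ 2.88 rad/s

No external torque acts about the axle; L_before = L_after.
I_p = ½(275)(1.43)² = 281.2 kg·m².
Added inertia Σmr² = (25.7)(0.432)² + (25.1)(0.290)² + (42.1)(1.29)² = 76.97 kg·m²; I_f = 281.2 + 76.97 = 358.1 kg·m².
ω_f = I_p ω_i / I_f = (281.2)(3.67) / 358.1 = 2.881 rad/s.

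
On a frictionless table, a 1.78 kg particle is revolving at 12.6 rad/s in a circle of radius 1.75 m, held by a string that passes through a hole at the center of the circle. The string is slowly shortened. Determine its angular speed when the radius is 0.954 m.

No torque about the axis ⇒ m r₁² ω₁ = m r₂² ω₂.
ω₂ = ω₁ (r₁/r₂)² = (12.6)(1.75/0.954)² = 42.40 rad/s.

ω₂ ≈ 42.4 rad/s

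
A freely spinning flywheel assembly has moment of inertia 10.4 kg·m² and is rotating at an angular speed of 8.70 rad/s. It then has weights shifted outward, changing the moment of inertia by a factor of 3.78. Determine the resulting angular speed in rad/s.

No external torque acts about the spin axis, so angular momentum is conserved.
I₂ = 3.78 × 10.4 = 39.31 kg·m².
ω₂ = I₁ω₁ / I₂ = (10.40)(8.70 rad/s) / (39.31) = 2.302 rad/s.

ω₂ ≈ 2.30 rad/s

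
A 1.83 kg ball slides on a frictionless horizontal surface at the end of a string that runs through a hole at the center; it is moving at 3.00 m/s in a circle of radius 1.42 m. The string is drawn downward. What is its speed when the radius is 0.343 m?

v₂ ≈ 12.4 m/s

Central (radial) force ⇒ zero torque about the center ⇒ m v r is constant.
v₂ = v₁ r₁ / r₂ = (3.00)(1.42) / (0.343) = 12.42 m/s.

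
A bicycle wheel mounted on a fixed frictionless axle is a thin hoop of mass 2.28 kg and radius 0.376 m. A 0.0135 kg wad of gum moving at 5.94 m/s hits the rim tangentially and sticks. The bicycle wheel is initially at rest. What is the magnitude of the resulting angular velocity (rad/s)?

|ω_f| ≈ 0.0930 rad/s

About the axle the impulsive forces during the collision are internal, so angular momentum about that axis is conserved.
I_p = (2.28)(0.376)² = 0.3223 kg·m². Taking the sense of the wad of gum's angular momentum as positive, L_{wad} = m v R = (0.0135)(5.94)(0.376) = 0.03015 kg·m²/s.
L_i = 0 + 0.03015 = 0.03015 kg·m²/s.
After sticking, I_f = I_p + m R² = 0.3223 + (0.0135)(0.376)² = 0.3242 kg·m².
ω_f = L_i / I_f = 0.03015 / 0.3242 = 0.09299 rad/s.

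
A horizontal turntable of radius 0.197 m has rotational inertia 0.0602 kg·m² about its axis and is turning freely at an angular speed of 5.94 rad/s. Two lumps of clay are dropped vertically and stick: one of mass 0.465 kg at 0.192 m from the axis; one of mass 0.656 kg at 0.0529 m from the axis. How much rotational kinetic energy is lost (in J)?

The added mass arrives with no angular momentum about the axis, and any external torque about the axis is negligible, so the system's angular momentum is conserved.
Added inertia Σmr² = (0.465)(0.192)² + (0.656)(0.0529)² = 0.01898 kg·m²; I_f = 0.06020 + 0.01898 = 0.07918 kg·m².
ω_f = I_p ω_i / I_f = (0.06020)(5.94) / 0.07918 = 4.516 rad/s.
KE_i = ½(0.06020)(5.940 rad/s)² = 1.062 J; KE_f = ½(0.07918)(4.516)² = 0.8075 J.

energy lost ≈ 0.255 J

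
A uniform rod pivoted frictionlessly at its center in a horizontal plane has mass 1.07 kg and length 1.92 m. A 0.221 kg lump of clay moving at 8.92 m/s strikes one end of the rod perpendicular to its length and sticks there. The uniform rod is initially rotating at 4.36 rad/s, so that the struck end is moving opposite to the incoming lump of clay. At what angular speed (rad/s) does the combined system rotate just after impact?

|ω_f| ≈ 0.863 rad/s

The axle reaction passes through the pivot and exerts no torque about it; angular momentum about the pivot is conserved through the impact.
I_p = (1/12)(1.07)(1.92)² = 0.3287 kg·m². Taking the sense of the lump of clay's angular momentum as positive, L_{lump} = m v R = (0.221)(8.92)(1.92/2) = 1.892 kg·m²/s.
L_i = −I_p ω_p + m v R = −(0.3287)(4.36) + 1.892 = 0.4593 kg·m²/s.
After sticking, I_f = I_p + m R² = 0.3287 + (0.221)(1.92/2)² = 0.5324 kg·m².
ω_f = L_i / I_f = 0.4593 / 0.5324 = 0.8628 rad/s.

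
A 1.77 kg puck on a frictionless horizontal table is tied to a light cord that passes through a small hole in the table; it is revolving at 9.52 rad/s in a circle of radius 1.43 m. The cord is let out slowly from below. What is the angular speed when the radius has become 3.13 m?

ω₂ ≈ 1.99 rad/s

No torque about the axis ⇒ m r₁² ω₁ = m r₂² ω₂.
ω₂ = ω₁ (r₁/r₂)² = (9.52)(1.43/3.13)² = 1.987 rad/s.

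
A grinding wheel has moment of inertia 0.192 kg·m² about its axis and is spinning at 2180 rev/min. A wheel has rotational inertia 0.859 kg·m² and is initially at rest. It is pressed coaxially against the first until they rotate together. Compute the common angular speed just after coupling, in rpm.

|ω_f| ≈ 398 rpm

The coupling torques are internal; angular momentum about the shared axis is conserved.
Taking A's sense as positive: L = (0.1920)(2180) = 418.6 kg·m²·rpm.
Combined I = 0.1920 + 0.8590 = 1.051 kg·m².
ω_f = L / I = 418.6 / 1.051 = 398.2 rpm.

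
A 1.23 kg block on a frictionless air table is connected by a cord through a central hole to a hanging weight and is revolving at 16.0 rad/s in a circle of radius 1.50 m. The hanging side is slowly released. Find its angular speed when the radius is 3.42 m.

No torque about the axis ⇒ m r₁² ω₁ = m r₂² ω₂.
ω₂ = ω₁ (r₁/r₂)² = (16.0)(1.50/3.42)² = 3.078 rad/s.

ω₂ ≈ 3.08 rad/s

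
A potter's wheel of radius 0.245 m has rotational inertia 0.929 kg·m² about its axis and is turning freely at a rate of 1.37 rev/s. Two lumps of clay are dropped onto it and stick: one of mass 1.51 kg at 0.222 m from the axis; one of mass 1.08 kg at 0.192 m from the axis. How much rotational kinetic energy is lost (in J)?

The added mass arrives with no angular momentum about the axis, and any external torque about the axis is negligible, so the system's angular momentum is conserved.
Added inertia Σmr² = (1.51)(0.222)² + (1.08)(0.192)² = 0.1142 kg·m²; I_f = 0.9290 + 0.1142 = 1.043 kg·m².
ω_f = I_p ω_i / I_f = (0.9290)(1.37) / 1.043 = 1.220 rev/s.
KE_i = ½(0.9290)(8.608 rad/s)² = 34.42 J; KE_f = ½(1.043)(7.665)² = 30.65 J.

energy lost ≈ 3.77 J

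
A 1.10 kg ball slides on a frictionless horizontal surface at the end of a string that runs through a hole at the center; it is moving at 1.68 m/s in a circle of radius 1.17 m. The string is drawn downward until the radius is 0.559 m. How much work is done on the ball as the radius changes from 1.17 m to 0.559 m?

W ≈ 5.25 J

The only horizontal force on the mass is along the cord (radial), so it exerts no torque about the hole and angular momentum m v r is conserved.
v₂ = v₁ r₁ / r₂ = (1.68)(1.17) / (0.559) = 3.516 m/s.
W = ΔKE = ½m(v₂² − v₁²) = 5.248 J.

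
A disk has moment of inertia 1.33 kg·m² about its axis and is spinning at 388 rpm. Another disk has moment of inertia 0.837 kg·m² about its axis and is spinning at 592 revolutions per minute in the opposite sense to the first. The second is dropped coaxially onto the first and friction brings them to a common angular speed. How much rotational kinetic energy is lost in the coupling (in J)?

ΔKE lost ≈ 2710 J

The coupling torques are internal; angular momentum about the shared axis is conserved.
Taking A's sense as positive: L = (1.330)(388) − (0.8370)(592) = 20.54 kg·m²·rpm.
Combined I = 1.330 + 0.8370 = 2.167 kg·m².
ω_f = L / I = 20.54 / 2.167 = 9.477 rpm.
KE_i = ½ΣIω² = 2706 J; KE_f = ½(2.167)(0.9924)² = 1.067 J.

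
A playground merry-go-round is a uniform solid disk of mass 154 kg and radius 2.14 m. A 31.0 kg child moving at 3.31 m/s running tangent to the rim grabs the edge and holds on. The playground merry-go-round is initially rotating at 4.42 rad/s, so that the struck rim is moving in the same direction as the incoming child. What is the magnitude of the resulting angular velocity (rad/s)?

|ω_f| ≈ 3.60 rad/s

The axle reaction passes through the axle and exerts no torque about it; angular momentum about the axle is conserved through the impact.
I_p = ½(154)(2.14)² = 352.6 kg·m². Taking the sense of the child's angular momentum as positive, L_{child} = m v R = (31.0)(3.31)(2.14) = 219.6 kg·m²/s.
L_i = +I_p ω_p + m v R = +(352.6)(4.42) + 219.6 = 1778 kg·m²/s.
After sticking, I_f = I_p + m R² = 352.6 + (31.0)(2.14)² = 494.6 kg·m².
ω_f = L_i / I_f = 1778 / 494.6 = 3.595 rad/s.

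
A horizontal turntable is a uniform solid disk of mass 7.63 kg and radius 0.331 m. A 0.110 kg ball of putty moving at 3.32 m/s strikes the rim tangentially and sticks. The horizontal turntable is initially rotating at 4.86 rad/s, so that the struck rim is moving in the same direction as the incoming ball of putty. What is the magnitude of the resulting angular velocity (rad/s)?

|ω_f| ≈ 5.00 rad/s

About the axle the impulsive forces during the collision are internal, so angular momentum about that axis is conserved.
I_p = ½(7.63)(0.331)² = 0.4180 kg·m². Taking the sense of the ball of putty's angular momentum as positive, L_{ball} = m v R = (0.110)(3.32)(0.331) = 0.1209 kg·m²/s.
L_i = +I_p ω_p + m v R = +(0.4180)(4.86) + 0.1209 = 2.152 kg·m²/s.
After sticking, I_f = I_p + m R² = 0.4180 + (0.110)(0.331)² = 0.4300 kg·m².
ω_f = L_i / I_f = 2.152 / 0.4300 = 5.005 rad/s.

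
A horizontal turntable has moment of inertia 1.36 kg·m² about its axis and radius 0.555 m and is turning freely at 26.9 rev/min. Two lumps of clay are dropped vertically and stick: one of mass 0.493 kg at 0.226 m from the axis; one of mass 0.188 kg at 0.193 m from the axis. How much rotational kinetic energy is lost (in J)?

The added mass arrives with no angular momentum about the axis, and any external torque about the axis is negligible, so the system's angular momentum is conserved.
Added inertia Σmr² = (0.493)(0.226)² + (0.188)(0.193)² = 0.03218 kg·m²; I_f = 1.360 + 0.03218 = 1.392 kg·m².
ω_f = I_p ω_i / I_f = (1.360)(26.9) / 1.392 = 26.28 rpm.
KE_i = ½(1.360)(2.817 rad/s)² = 5.396 J; KE_f = ½(1.392)(2.752)² = 5.271 J.

energy lost ≈ 0.125 J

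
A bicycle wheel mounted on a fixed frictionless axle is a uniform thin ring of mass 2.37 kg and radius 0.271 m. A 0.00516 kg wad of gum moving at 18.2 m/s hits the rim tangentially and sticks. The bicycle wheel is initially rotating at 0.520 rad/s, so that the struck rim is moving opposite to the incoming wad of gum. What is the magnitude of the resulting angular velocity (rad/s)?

The axle reaction passes through the axle and exerts no torque about it; angular momentum about the axle is conserved through the impact.
I_p = (2.37)(0.271)² = 0.1741 kg·m². Taking the sense of the wad of gum's angular momentum as positive, L_{wad} = m v R = (0.00516)(18.2)(0.271) = 0.02545 kg·m²/s.
L_i = −I_p ω_p + m v R = −(0.1741)(0.520) + 0.02545 = -0.06506 kg·m²/s.
After sticking, I_f = I_p + m R² = 0.1741 + (0.00516)(0.271)² = 0.1744 kg·m².
ω_f = L_i / I_f = -0.06506 / 0.1744 = -0.3730 rad/s.

|ω_f| ≈ 0.373 rad/s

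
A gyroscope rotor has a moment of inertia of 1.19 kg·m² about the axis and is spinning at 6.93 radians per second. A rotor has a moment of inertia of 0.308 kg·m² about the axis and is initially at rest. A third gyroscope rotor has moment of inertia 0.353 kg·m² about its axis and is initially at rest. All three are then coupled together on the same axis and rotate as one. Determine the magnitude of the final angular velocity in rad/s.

|ω_f| ≈ 4.46 rad/s

The coupling torques are internal; angular momentum about the shared axis is conserved.
Taking A's sense as positive: L = (1.190)(6.93) = 8.247 kg·m²·rad/s.
Combined I = 1.190 + 0.3080 + 0.3530 = 1.851 kg·m².
ω_f = L / I = 8.247 / 1.851 = 4.455 rad/s.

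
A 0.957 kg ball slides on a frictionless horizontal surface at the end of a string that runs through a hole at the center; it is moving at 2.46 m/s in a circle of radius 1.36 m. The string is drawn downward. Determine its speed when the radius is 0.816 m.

v₂ ≈ 4.10 m/s

The only horizontal force on the mass is along the cord (radial), so it exerts no torque about the hole and angular momentum m v r is conserved.
v₂ = v₁ r₁ / r₂ = (2.46)(1.36) / (0.816) = 4.100 m/s.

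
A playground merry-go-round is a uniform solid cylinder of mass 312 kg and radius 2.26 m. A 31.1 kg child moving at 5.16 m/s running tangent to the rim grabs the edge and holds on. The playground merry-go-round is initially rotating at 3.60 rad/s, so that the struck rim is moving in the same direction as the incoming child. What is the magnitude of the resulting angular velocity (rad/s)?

|ω_f| ≈ 3.38 rad/s

About the axle the impulsive forces during the collision are internal, so angular momentum about that axis is conserved.
I_p = ½(312)(2.26)² = 796.8 kg·m². Taking the sense of the child's angular momentum as positive, L_{child} = m v R = (31.1)(5.16)(2.26) = 362.7 kg·m²/s.
L_i = +I_p ω_p + m v R = +(796.8)(3.60) + 362.7 = 3231 kg·m²/s.
After sticking, I_f = I_p + m R² = 796.8 + (31.1)(2.26)² = 955.6 kg·m².
ω_f = L_i / I_f = 3231 / 955.6 = 3.381 rad/s.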